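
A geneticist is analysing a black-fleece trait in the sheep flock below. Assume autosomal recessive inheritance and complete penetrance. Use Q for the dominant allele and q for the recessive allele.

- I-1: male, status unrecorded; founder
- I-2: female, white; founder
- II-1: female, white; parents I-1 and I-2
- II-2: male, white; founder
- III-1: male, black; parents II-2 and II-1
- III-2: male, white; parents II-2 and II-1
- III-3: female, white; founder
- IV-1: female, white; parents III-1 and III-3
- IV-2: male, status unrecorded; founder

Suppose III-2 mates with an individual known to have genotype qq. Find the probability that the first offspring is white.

2/3

II-2 is white so carries Q and passed q to III-1 (qq), so II-2 is Qq.
II-1 is white so carries Q and passed q to III-1 (qq), so II-1 is Qq.
III-2 is a white offspring of II-2 (Qq) × II-1 (Qq), whose cross gives 1/4 QQ : 1/2 Qq : 1/4 qq; conditioning on being white, III-2 is QQ with probability 1/3, Qq with probability 2/3.
Summing over parental genotype combinations, P(offspring is white) = 1/3·1 + 2/3·1/2 = 2/3.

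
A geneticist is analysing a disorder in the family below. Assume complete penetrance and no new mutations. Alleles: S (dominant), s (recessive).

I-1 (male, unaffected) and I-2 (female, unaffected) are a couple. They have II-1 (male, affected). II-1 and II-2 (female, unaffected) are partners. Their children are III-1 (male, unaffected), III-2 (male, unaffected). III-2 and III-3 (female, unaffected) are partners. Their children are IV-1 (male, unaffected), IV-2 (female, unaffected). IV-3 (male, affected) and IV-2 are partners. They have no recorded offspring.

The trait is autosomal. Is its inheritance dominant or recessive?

recessive

I-1 and I-2 are both unaffected yet have an affected child II-1. Under dominance, an affected child requires at least one affected parent, so the trait cannot be dominant.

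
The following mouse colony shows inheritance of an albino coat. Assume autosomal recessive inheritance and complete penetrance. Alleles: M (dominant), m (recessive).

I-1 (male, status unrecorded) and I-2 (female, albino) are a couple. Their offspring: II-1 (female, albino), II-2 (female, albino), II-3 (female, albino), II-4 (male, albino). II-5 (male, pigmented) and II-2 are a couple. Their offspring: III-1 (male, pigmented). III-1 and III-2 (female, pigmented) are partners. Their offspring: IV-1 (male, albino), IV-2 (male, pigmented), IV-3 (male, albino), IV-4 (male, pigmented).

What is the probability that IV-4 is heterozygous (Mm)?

III-1 is pigmented so carries M and received m from II-2 (mm), so III-1 is Mm.
III-2 is pigmented so carries M and passed m to IV-1 (mm), so III-2 is Mm.
Their cross gives offspring ratios 1/4 MM : 1/2 Mm : 1/4 mm. Conditioning on IV-4 being pigmented, P(Mm) = 1/2 / 3/4 = 2/3.

2/3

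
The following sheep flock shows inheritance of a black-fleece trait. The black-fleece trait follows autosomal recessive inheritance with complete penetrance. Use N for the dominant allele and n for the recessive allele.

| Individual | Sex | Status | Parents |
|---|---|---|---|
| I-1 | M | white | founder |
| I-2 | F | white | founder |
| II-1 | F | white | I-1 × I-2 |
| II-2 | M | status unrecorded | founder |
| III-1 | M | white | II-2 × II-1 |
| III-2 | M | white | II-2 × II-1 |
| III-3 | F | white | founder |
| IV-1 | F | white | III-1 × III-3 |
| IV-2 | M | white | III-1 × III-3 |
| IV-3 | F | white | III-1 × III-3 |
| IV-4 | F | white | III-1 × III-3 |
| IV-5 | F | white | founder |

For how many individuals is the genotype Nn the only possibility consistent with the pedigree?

0

No individual's genotype is forced to Nn by the pedigree, so the count is 0.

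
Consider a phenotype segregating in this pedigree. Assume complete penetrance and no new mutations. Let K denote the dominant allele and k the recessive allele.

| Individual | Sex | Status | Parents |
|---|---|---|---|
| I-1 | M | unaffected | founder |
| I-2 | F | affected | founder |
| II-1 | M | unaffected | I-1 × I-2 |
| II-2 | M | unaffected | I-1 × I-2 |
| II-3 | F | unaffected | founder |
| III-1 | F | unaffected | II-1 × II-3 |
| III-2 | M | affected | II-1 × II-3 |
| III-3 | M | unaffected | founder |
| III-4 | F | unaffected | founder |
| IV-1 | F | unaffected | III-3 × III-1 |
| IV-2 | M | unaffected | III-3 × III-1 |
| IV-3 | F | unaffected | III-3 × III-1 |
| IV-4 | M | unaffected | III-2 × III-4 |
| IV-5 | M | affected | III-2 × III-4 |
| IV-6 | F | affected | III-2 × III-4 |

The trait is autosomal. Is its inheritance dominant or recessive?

II-1 and II-3 are both unaffected yet have an affected child III-2. Under dominance, an affected child requires at least one affected parent, so the trait cannot be dominant.

recessive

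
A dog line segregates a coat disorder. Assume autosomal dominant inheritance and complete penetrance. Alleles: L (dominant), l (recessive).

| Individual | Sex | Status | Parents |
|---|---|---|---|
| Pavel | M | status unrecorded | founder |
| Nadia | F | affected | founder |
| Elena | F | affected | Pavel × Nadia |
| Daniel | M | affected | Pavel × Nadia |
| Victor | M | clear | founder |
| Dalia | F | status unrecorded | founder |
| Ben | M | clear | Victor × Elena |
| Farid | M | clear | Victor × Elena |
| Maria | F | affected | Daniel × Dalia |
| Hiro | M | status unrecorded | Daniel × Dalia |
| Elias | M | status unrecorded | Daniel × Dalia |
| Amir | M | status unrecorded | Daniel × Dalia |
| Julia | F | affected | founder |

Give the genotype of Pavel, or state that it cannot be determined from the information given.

Pavel's phenotype is unrecorded, and no parent or child forces a single allele at both positions; consistent genotype assignments exist with Pavel as LL or Ll or ll.

cannot be determined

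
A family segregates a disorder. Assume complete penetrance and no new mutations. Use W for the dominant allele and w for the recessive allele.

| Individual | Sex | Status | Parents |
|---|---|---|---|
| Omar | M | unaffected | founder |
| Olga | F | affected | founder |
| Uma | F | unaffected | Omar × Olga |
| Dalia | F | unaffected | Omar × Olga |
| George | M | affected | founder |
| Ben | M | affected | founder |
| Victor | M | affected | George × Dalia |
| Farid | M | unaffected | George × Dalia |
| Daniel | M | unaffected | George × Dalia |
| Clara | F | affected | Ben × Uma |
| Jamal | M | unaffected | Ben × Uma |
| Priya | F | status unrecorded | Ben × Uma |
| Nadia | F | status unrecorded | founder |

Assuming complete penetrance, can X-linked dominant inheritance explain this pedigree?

Under X-linked dominant, Victor (affected, male) cannot arise from George (affected) × Dalia (unaffected).

No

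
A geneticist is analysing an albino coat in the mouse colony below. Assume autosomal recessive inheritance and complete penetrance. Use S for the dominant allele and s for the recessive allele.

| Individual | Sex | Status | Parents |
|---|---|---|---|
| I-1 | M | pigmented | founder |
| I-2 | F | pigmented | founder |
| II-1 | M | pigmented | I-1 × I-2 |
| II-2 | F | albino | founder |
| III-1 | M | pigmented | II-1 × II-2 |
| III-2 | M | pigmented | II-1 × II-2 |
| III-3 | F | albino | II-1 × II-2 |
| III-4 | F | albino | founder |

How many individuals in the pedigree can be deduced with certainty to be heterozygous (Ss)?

Obligate heterozygotes: II-1 is pigmented so carries S and passed s to III-3 (ss), so II-1 is Ss; III-1 is pigmented so carries S and received s from II-2 (ss), so III-1 is Ss; III-2 is pigmented so carries S and received s from II-2 (ss), so III-2 is Ss.
Every other individual is either homozygous by phenotype or has at least one consistent homozygous assignment, so the count is 3.

3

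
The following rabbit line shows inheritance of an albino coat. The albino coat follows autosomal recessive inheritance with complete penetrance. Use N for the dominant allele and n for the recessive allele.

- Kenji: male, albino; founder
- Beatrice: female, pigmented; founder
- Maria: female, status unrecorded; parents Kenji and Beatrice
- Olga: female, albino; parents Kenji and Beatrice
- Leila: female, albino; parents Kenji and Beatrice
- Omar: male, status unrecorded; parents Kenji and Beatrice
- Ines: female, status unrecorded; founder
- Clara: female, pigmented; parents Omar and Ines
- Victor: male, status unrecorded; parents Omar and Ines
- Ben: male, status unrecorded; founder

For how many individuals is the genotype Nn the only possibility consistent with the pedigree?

Obligate heterozygotes: Beatrice is pigmented so carries N and passed n to Olga (nn), so Beatrice is Nn.
Every other individual is either homozygous by phenotype or has at least one consistent homozygous assignment, so the count is 1.

1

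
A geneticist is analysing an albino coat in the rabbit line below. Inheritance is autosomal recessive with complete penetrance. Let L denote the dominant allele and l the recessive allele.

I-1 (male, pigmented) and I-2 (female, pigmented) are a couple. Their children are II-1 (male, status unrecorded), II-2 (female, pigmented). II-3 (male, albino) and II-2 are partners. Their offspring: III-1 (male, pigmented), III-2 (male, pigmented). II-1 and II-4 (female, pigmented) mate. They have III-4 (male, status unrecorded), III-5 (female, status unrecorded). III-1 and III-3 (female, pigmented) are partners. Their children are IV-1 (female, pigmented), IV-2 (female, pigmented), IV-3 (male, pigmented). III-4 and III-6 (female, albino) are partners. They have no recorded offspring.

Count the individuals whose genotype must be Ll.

Obligate heterozygotes: III-1 is pigmented so carries L and received l from II-3 (ll), so III-1 is Ll; III-2 is pigmented so carries L and received l from II-3 (ll), so III-2 is Ll.
Every other individual is either homozygous by phenotype or has at least one consistent homozygous assignment, so the count is 2.

2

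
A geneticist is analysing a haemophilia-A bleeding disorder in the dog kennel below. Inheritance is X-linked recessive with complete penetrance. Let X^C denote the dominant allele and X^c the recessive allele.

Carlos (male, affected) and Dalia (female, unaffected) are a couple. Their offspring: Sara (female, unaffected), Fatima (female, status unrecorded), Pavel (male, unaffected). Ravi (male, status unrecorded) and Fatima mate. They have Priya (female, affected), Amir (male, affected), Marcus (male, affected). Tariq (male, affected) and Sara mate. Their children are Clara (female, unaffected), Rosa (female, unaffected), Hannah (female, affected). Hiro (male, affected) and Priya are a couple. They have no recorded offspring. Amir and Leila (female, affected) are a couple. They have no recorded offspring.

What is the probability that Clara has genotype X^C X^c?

1

Clara is unaffected so carries C and received c from Tariq (X^c Y), so Clara is X^C X^c, giving P(X^C X^c) = 1.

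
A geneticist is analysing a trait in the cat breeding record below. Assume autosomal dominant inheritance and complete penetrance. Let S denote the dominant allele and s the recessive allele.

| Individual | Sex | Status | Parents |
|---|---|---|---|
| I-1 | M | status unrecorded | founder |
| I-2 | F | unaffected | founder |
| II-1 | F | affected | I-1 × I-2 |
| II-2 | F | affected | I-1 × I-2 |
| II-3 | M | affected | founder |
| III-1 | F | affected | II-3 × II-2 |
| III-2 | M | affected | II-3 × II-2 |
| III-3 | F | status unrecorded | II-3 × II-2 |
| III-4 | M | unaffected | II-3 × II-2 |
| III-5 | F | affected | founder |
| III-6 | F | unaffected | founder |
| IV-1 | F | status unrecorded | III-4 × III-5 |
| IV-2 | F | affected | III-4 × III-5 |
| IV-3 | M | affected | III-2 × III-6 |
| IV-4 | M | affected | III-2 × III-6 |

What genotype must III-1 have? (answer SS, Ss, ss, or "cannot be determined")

III-1's phenotype allows SS or Ss, and no parent or child forces a single allele at both positions; consistent genotype assignments exist with III-1 as SS or Ss.

cannot be determined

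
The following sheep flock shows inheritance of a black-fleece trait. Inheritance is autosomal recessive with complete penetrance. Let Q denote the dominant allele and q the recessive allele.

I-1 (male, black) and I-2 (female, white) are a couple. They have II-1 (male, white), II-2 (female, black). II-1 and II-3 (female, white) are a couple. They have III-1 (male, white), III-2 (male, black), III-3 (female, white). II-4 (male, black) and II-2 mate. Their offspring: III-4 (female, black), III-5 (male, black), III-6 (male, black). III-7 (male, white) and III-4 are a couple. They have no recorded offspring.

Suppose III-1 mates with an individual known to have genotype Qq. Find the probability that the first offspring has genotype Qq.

1/2

II-1 is white so carries Q and received q from I-1 (qq), so II-1 is Qq.
II-3 is white so carries Q and passed q to III-2 (qq), so II-3 is Qq.
III-1 is a white offspring of II-1 (Qq) × II-3 (Qq), whose cross gives 1/4 QQ : 1/2 Qq : 1/4 qq; conditioning on being white, III-1 is QQ with probability 1/3, Qq with probability 2/3.
Summing over parental genotype combinations, P(offspring has genotype Qq) = 1/3·1/2 + 2/3·1/2 = 1/2.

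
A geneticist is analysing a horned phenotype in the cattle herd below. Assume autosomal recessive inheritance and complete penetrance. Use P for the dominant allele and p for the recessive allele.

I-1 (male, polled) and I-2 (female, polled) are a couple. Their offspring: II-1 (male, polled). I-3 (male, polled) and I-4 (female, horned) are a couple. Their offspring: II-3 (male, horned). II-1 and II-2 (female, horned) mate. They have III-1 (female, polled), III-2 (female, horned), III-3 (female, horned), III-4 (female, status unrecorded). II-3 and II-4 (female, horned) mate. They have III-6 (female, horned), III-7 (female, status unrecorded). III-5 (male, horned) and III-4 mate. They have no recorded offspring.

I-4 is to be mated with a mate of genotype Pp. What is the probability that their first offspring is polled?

1/2

I-4 is horned, so I-4 is pp.
The cross gives 1/2 Pp : 1/2 pp, so P(offspring is polled) = 1/2.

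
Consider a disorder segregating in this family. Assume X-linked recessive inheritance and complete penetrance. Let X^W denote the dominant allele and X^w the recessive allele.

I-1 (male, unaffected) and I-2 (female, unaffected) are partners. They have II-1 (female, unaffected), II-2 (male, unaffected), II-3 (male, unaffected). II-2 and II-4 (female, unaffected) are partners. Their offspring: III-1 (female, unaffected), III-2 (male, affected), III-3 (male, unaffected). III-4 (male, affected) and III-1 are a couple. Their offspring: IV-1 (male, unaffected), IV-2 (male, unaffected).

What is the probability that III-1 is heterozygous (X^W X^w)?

II-2 is unaffected, so II-2 is X^W Y.
II-4 is unaffected so carries W and passed w to III-2 (X^w Y), so II-4 is X^W X^w.
Their cross gives offspring ratios 1/2 X^W X^W : 1/2 X^W X^w. Conditioning on III-1 being unaffected, P(X^W X^w) = 1/2 / 1 = 1/2 before taking III-1's own offspring into account.
III-4 is affected, so III-4 is X^w Y.
Now use III-1's offspring. Probability of each recorded status — unaffected son IV-1: 1/2 if III-1 is X^W X^w, 1 if X^W X^W; unaffected son IV-2: 1/2 if III-1 is X^W X^w, 1 if X^W X^W.
Bayes: P(X^W X^w) = 1/2·1/4 / (1/2·1/4 + 1/2·1) = 1/5.

1/5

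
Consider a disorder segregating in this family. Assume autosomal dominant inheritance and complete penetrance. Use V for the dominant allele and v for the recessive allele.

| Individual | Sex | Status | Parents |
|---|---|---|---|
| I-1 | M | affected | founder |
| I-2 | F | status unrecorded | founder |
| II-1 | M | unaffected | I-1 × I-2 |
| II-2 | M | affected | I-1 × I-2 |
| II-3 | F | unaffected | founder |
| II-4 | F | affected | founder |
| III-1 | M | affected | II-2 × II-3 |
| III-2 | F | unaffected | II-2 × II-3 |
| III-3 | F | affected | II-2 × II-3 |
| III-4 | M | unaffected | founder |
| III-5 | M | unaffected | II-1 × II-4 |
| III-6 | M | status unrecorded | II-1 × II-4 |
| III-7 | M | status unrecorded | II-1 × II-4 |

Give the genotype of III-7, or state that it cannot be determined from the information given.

cannot be determined

III-7's phenotype is unrecorded, and no parent or child forces a single allele at both positions; consistent genotype assignments exist with III-7 as Vv or vv.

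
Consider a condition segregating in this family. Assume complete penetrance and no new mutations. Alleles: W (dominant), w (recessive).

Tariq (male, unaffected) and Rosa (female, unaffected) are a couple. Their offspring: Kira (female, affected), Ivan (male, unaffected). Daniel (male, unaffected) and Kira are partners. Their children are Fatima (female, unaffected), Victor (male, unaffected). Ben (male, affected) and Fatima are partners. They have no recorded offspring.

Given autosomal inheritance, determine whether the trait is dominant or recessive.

Tariq and Rosa are both unaffected yet have an affected child Kira. Under dominance, an affected child requires at least one affected parent, so the trait cannot be dominant.

recessive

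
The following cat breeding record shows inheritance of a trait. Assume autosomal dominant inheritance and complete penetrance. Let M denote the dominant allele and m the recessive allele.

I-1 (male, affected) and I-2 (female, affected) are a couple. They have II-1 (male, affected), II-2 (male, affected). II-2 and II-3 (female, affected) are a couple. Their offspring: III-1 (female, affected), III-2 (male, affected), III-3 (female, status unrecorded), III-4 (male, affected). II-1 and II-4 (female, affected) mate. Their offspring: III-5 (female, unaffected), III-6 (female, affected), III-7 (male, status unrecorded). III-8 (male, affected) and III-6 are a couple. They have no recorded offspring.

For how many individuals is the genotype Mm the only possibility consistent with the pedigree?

2

Obligate heterozygotes: II-1 is affected so carries M and passed m to III-5 (mm), so II-1 is Mm; II-4 is affected so carries M and passed m to III-5 (mm), so II-4 is Mm.
Every other individual is either homozygous by phenotype or has at least one consistent homozygous assignment, so the count is 2.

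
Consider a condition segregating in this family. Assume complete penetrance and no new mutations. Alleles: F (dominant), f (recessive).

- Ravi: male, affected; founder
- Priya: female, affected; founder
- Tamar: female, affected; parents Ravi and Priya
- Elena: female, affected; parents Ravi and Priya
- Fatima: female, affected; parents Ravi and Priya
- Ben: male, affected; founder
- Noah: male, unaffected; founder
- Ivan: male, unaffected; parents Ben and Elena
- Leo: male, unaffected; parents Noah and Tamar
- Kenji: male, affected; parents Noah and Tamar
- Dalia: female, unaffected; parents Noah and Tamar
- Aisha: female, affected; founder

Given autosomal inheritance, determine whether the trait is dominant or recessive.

dominant

Ben and Elena are both affected yet have an unaffected child Ivan. Under a recessive model two affected parents are homozygous and every child would be affected, so the trait cannot be recessive.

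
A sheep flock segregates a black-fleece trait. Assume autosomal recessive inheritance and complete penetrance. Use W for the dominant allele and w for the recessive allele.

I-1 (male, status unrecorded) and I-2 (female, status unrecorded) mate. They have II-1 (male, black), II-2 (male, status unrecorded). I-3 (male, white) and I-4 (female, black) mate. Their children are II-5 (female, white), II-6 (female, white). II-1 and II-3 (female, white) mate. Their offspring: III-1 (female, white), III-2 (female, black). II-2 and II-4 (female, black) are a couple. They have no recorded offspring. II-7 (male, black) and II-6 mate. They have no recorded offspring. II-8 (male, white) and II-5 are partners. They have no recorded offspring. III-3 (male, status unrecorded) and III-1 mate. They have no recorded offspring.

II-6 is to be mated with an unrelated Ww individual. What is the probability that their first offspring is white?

II-6 is white so carries W and received w from I-4 (ww), so II-6 is Ww.
The cross gives 1/4 WW : 1/2 Ww : 1/4 ww, so P(offspring is white) = 3/4.

3/4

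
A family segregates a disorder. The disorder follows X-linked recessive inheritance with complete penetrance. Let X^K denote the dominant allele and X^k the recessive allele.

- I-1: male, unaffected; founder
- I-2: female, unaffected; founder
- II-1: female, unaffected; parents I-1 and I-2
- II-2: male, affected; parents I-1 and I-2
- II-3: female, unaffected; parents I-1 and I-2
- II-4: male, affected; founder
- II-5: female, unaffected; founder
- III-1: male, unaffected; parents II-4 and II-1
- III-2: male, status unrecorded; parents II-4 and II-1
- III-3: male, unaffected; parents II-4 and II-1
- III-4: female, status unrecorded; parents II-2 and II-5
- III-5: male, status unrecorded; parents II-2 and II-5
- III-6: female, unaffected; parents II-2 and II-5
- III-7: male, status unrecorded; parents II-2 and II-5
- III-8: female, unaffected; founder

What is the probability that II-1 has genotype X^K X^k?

I-1 is unaffected, so I-1 is X^K Y.
I-2 is unaffected so carries K and passed k to II-2 (X^k Y), so I-2 is X^K X^k.
Their cross gives offspring ratios 1/2 X^K X^K : 1/2 X^K X^k. Conditioning on II-1 being unaffected, P(X^K X^k) = 1/2 / 1 = 1/2 before taking II-1's own offspring into account.
II-4 is affected, so II-4 is X^k Y.
Now use II-1's offspring. Probability of each recorded status — unaffected son III-1: 1/2 if II-1 is X^K X^k, 1 if X^K X^K; unaffected son III-3: 1/2 if II-1 is X^K X^k, 1 if X^K X^K. (III-2: equally likely either way, so uninformative.)
Bayes: P(X^K X^k) = 1/2·1/4 / (1/2·1/4 + 1/2·1) = 1/5.

1/5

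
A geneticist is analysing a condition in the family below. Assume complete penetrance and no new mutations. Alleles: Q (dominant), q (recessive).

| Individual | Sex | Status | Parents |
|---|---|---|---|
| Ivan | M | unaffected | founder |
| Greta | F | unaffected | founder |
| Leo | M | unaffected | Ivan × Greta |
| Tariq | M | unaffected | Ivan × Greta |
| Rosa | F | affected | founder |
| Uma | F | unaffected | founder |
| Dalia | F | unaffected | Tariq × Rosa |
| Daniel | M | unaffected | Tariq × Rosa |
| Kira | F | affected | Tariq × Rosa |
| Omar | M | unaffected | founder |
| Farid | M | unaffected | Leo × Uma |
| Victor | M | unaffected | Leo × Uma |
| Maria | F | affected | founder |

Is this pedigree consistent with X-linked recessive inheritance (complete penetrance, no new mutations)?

Under X-linked recessive, Daniel (unaffected, male) cannot arise from Tariq (unaffected) × Rosa (affected).

No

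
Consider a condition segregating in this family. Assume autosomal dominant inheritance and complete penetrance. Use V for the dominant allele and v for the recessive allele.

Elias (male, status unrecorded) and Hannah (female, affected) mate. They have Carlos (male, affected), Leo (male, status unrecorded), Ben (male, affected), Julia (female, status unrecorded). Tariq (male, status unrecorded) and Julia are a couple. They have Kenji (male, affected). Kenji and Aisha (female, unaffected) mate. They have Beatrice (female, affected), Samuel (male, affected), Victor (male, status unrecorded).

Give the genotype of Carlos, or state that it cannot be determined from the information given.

cannot be determined

Carlos's phenotype allows VV or Vv, and no parent or child forces a single allele at both positions; consistent genotype assignments exist with Carlos as VV or Vv.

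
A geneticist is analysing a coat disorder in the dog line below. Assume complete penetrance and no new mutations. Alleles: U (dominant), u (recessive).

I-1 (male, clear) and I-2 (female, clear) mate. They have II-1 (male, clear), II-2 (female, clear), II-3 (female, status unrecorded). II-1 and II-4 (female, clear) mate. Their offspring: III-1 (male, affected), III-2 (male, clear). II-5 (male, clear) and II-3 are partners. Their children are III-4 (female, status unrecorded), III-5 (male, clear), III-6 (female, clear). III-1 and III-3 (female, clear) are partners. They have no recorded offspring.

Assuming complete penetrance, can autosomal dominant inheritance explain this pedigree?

Under autosomal dominant, III-1 (affected, male) cannot arise from II-1 (clear) × II-4 (clear).

No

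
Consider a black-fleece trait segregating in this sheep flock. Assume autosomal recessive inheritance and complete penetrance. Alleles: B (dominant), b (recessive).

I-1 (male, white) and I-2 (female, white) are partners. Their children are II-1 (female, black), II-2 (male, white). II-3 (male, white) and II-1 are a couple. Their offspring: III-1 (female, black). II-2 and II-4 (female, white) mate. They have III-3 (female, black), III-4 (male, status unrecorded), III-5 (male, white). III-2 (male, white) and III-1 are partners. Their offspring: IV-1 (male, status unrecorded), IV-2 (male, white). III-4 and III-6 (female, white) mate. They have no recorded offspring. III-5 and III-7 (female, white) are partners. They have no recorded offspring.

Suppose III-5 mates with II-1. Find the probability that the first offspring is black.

II-2 is white so carries B and passed b to III-3 (bb), so II-2 is Bb.
II-4 is white so carries B and passed b to III-3 (bb), so II-4 is Bb.
III-5 is a white offspring of II-2 (Bb) × II-4 (Bb), whose cross gives 1/4 BB : 1/2 Bb : 1/4 bb; conditioning on being white, III-5 is BB with probability 1/3, Bb with probability 2/3.
II-1 is black, so II-1 is bb.
Summing over parental genotype combinations, P(offspring is black) = 2/3·1/2 = 1/3.

1/3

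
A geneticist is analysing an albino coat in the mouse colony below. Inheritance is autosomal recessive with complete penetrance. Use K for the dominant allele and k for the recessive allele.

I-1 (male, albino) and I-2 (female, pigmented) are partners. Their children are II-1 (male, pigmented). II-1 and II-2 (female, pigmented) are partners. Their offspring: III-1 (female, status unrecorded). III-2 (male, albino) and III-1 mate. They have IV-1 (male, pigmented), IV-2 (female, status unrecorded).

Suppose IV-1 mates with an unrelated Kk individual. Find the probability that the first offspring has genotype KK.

1/4

IV-1 is pigmented so carries K and received k from III-2 (kk), so IV-1 is Kk.
The cross gives 1/4 KK : 1/2 Kk : 1/4 kk, so P(offspring has genotype KK) = 1/4.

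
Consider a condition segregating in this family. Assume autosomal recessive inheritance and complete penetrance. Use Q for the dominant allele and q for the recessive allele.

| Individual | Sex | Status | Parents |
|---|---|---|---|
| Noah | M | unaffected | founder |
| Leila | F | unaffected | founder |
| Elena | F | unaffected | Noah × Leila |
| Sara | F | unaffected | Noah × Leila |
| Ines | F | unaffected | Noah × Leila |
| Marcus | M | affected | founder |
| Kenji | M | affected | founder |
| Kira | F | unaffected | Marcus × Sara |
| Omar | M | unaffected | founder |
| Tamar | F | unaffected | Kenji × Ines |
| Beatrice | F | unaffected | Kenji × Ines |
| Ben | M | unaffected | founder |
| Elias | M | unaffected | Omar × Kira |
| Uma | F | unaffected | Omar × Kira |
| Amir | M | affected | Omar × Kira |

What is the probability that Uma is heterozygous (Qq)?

2/3

Omar is unaffected so carries Q and passed q to Amir (qq), so Omar is Qq.
Kira is unaffected so carries Q and received q from Marcus (qq), so Kira is Qq.
Their cross gives offspring ratios 1/4 QQ : 1/2 Qq : 1/4 qq. Conditioning on Uma being unaffected, P(Qq) = 1/2 / 3/4 = 2/3.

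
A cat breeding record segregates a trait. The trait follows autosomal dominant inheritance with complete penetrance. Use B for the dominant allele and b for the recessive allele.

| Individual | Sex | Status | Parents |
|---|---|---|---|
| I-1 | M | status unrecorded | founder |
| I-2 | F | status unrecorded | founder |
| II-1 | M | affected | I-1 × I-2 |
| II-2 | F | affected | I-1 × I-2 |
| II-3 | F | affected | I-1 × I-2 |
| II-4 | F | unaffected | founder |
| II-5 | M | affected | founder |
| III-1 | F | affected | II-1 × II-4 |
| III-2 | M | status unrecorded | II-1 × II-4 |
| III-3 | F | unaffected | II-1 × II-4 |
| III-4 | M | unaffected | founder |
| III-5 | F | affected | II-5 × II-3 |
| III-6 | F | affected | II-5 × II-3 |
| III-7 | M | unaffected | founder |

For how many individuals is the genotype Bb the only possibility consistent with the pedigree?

2

Obligate heterozygotes: II-1 is affected so carries B and passed b to III-3 (bb), so II-1 is Bb; III-1 is affected so carries B and received b from II-4 (bb), so III-1 is Bb.
Every other individual is either homozygous by phenotype or has at least one consistent homozygous assignment, so the count is 2.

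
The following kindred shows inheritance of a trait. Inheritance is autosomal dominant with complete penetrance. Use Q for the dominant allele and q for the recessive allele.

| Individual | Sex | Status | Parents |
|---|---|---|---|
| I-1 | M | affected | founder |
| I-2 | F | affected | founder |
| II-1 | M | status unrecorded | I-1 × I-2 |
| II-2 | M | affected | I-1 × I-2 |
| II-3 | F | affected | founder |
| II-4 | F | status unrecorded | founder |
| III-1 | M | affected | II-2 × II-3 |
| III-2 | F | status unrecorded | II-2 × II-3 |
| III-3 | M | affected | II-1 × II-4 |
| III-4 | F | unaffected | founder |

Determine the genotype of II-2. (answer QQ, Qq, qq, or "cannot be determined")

II-2's phenotype allows QQ or Qq, and no parent or child forces a single allele at both positions; consistent genotype assignments exist with II-2 as QQ or Qq.

cannot be determined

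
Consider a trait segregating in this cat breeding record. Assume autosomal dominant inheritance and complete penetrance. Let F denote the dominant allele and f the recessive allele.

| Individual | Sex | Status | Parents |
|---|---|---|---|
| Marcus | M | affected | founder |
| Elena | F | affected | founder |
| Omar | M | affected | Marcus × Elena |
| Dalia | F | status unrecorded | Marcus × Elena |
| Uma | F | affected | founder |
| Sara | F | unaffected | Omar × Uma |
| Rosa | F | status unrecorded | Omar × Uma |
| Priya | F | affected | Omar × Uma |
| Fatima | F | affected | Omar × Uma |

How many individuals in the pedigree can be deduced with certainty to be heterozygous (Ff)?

Obligate heterozygotes: Omar is affected so carries F and passed f to Sara (ff), so Omar is Ff; Uma is affected so carries F and passed f to Sara (ff), so Uma is Ff.
Every other individual is either homozygous by phenotype or has at least one consistent homozygous assignment, so the count is 2.

2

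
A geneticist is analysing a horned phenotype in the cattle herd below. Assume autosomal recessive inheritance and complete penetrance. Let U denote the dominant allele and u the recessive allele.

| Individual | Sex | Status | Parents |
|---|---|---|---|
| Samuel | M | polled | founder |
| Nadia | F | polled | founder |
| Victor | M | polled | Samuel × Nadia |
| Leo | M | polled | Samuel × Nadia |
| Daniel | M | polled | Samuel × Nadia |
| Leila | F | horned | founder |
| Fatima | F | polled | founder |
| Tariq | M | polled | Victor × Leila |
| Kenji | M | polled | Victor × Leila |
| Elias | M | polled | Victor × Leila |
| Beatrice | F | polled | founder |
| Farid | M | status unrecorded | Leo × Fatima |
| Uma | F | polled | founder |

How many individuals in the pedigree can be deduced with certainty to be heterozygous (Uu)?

3

Obligate heterozygotes: Tariq is polled so carries U and received u from Leila (uu), so Tariq is Uu; Kenji is polled so carries U and received u from Leila (uu), so Kenji is Uu; Elias is polled so carries U and received u from Leila (uu), so Elias is Uu.
Every other individual is either homozygous by phenotype or has at least one consistent homozygous assignment, so the count is 3.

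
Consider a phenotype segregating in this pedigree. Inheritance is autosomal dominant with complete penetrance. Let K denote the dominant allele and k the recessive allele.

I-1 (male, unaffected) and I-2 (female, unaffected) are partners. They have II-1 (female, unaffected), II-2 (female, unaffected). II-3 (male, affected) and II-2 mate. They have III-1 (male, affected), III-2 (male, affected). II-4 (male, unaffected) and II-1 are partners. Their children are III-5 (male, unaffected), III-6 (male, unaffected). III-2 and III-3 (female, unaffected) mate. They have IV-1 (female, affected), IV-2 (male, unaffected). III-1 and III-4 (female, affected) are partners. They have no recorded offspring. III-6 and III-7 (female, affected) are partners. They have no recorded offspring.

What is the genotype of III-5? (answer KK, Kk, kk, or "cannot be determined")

III-5 is unaffected, so III-5 is kk.

kk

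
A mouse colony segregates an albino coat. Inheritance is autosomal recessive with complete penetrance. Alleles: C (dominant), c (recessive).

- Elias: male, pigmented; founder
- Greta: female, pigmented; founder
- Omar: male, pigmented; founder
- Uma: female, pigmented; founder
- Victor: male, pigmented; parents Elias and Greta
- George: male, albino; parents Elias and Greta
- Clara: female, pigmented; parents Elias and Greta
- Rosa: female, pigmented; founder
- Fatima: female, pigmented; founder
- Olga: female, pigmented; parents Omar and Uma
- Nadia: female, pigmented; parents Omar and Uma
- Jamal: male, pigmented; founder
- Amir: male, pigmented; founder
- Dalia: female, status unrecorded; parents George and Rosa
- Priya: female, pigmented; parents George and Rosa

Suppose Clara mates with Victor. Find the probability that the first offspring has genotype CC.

Elias is pigmented so carries C and passed c to George (cc), so Elias is Cc.
Greta is pigmented so carries C and passed c to George (cc), so Greta is Cc.
Clara is a pigmented offspring of Elias (Cc) × Greta (Cc), whose cross gives 1/4 CC : 1/2 Cc : 1/4 cc; conditioning on being pigmented, Clara is CC with probability 1/3, Cc with probability 2/3.
Victor is a pigmented offspring of Elias (Cc) × Greta (Cc), whose cross gives 1/4 CC : 1/2 Cc : 1/4 cc; conditioning on being pigmented, Victor is CC with probability 1/3, Cc with probability 2/3.
Summing over parental genotype combinations, P(offspring has genotype CC) = 1/9·1 + 2/9·1/2 + 2/9·1/2 + 4/9·1/4 = 4/9.

4/9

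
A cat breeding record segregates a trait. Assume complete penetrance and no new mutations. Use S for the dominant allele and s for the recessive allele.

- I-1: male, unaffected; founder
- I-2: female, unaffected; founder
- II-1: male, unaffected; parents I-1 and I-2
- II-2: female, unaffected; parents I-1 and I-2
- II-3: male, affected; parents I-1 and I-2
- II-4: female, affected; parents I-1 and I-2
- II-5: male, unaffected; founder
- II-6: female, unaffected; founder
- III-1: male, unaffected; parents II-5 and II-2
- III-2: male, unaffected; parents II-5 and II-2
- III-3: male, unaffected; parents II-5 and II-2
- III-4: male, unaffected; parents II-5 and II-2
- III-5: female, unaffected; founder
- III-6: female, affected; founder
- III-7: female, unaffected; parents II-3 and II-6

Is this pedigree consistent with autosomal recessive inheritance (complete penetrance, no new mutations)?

A consistent assignment under autosomal recessive exists: I-1 Ss, I-2 Ss, II-1 SS, II-2 SS, II-3 ss, II-4 ss, II-5 SS, II-6 SS, III-1 SS, III-2 SS, III-3 SS, III-4 SS, III-5 SS, III-6 ss, III-7 Ss.
In this assignment every recorded phenotype matches its genotype and every non-founder's genotype is obtainable from its parents' genotypes, so the pedigree is consistent.

Yes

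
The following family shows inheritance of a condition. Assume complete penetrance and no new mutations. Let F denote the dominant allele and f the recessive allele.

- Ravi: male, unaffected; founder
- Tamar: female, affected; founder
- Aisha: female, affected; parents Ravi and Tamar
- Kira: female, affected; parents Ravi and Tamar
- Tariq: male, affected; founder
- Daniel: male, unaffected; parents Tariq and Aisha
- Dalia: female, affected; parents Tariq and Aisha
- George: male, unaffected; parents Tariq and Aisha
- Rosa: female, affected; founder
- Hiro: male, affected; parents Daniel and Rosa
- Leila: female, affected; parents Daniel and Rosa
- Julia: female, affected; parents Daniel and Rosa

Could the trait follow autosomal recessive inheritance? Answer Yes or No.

Under autosomal recessive, Daniel (unaffected, male) cannot arise from Tariq (affected) × Aisha (affected).

No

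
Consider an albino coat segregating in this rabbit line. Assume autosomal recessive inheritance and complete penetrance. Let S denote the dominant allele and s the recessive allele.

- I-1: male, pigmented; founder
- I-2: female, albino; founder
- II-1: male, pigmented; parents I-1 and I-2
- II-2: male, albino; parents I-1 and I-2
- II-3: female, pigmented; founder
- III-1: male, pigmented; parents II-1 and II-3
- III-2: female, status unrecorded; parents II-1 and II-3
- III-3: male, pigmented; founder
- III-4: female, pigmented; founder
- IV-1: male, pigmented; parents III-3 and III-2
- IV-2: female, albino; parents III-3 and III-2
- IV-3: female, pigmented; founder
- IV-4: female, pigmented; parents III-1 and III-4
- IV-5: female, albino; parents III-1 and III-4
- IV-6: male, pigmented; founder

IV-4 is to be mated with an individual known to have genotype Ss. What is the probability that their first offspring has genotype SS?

III-1 is pigmented so carries S and passed s to IV-5 (ss), so III-1 is Ss.
III-4 is pigmented so carries S and passed s to IV-5 (ss), so III-4 is Ss.
IV-4 is a pigmented offspring of III-1 (Ss) × III-4 (Ss), whose cross gives 1/4 SS : 1/2 Ss : 1/4 ss; conditioning on being pigmented, IV-4 is SS with probability 1/3, Ss with probability 2/3.
Summing over parental genotype combinations, P(offspring has genotype SS) = 1/3·1/2 + 2/3·1/4 = 1/3.

1/3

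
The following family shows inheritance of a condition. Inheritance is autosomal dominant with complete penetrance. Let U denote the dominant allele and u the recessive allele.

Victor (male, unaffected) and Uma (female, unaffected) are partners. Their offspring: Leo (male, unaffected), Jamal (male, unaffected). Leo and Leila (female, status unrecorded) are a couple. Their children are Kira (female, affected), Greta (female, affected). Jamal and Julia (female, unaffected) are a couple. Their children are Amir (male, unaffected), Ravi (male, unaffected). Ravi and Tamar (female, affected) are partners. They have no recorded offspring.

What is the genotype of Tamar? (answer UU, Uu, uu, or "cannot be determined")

Tamar's phenotype allows UU or Uu, and no parent or child forces a single allele at both positions; consistent genotype assignments exist with Tamar as UU or Uu.

cannot be determined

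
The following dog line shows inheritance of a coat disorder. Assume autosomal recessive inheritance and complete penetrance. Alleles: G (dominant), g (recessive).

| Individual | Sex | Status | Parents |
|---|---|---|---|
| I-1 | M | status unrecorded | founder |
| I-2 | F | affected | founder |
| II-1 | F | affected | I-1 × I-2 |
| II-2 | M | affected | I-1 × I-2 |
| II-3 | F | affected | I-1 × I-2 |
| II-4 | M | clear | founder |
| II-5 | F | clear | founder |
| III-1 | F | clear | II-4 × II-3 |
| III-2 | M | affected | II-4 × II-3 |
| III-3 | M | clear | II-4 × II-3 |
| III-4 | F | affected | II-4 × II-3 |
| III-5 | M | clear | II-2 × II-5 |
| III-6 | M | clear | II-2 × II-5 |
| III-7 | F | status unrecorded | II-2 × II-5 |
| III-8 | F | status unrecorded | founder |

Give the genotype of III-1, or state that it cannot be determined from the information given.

Gg

From phenotype alone, III-1 is GG or Gg.
III-1 is clear so carries G and received g from II-3 (gg), so III-1 is Gg.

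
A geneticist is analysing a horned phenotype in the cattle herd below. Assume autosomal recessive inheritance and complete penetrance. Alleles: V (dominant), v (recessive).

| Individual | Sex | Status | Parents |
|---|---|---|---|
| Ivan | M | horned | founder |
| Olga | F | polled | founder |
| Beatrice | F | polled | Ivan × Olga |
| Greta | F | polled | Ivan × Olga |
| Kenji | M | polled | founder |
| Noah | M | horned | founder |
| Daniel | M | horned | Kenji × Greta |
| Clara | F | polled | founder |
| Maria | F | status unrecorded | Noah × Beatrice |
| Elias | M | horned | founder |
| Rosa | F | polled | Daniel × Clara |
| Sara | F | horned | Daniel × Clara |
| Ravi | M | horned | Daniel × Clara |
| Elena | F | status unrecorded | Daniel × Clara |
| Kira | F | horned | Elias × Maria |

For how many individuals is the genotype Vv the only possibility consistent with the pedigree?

Obligate heterozygotes: Beatrice is polled so carries V and received v from Ivan (vv), so Beatrice is Vv; Greta is polled so carries V and received v from Ivan (vv), so Greta is Vv; Kenji is polled so carries V and passed v to Daniel (vv), so Kenji is Vv; Clara is polled so carries V and passed v to Sara (vv), so Clara is Vv; Rosa is polled so carries V and received v from Daniel (vv), so Rosa is Vv.
Every other individual is either homozygous by phenotype or has at least one consistent homozygous assignment, so the count is 5.

5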